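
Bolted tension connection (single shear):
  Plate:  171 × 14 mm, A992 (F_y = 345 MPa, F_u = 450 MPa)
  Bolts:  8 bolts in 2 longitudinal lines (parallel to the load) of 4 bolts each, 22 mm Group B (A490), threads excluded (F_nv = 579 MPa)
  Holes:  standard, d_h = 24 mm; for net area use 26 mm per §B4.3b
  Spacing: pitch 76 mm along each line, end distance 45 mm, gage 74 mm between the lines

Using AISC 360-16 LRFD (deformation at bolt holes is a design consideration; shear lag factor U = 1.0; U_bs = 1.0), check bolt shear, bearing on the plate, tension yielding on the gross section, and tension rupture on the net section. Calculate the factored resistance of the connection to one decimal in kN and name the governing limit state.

Bolt shear: A_b = π(22)²/4 = 380.13 mm². φR_n = 0.75 × 579 × 380.13 × 8 × 1 = 1320.6 kN.
Bearing (14 mm plate, F_u = 450 MPa): end bolts L_c = 45 − 24/2 = 33, R_n = min(1.2×33×14×450, 2.4×22×14×450) = 249.48 kN/bolt; interior L_c = 76 − 24 = 52, R_n = 332.64 kN/bolt. φR_n = 0.75 × (2×249.48 + 6×332.64) = 1871.1 kN.
Tension yield (gross): A_g = 171×14 = 2394 mm². φR_n = 0.90 × 345 × 2394 = 743.3 kN.
Tension rupture (net): A_n = (171 − 2×26)×14 = 1666 mm² (U = 1.0, A_e = A_n). φR_n = 0.75 × 450 × 1666 = 562.3 kN.
Governing: min(1320.6, 1871.1, 743.3, 562.3) = 562.3 kN → net-section rupture.

562.3 kN (net-section rupture governs)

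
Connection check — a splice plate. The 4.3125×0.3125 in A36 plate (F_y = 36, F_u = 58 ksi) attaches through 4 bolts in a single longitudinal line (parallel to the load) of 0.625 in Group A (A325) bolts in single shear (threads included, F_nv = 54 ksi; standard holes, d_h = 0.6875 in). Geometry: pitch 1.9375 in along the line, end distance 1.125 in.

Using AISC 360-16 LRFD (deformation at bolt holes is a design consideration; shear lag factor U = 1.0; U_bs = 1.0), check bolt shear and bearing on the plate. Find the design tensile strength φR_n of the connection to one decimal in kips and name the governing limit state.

Bolt shear: A_b = π(0.625)²/4 = 0.3068 in². φR_n = 0.75 × 54 × 0.3068 × 4 × 1 = 49.7 kips.
Bearing (0.3125 in plate, F_u = 58 ksi): end bolts L_c = 1.125 − 0.6875/2 = 0.78125, R_n = min(1.2×0.78125×0.3125×58, 2.4×0.625×0.3125×58) = 16.992 kips/bolt; interior L_c = 1.9375 − 0.6875 = 1.25, R_n = 27.188 kips/bolt. φR_n = 0.75 × (1×16.992 + 3×27.188) = 73.9 kips.
Governing: min(49.7, 73.9) = 49.7 kips → bolt shear.

49.7 kips (bolt shear governs)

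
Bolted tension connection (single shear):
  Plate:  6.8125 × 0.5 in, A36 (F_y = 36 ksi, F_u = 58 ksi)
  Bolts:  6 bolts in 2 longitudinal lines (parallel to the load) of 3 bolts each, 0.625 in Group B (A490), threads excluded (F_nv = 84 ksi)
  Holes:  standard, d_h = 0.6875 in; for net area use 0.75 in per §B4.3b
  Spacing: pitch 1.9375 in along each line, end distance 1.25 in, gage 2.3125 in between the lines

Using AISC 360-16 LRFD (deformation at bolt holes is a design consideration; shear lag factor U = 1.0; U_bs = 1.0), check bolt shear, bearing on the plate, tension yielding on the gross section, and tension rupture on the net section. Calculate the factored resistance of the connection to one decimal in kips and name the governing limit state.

110.4 kips (gross-section yield governs)

Bolt shear: A_b = π(0.625)²/4 = 0.3068 in². φR_n = 0.75 × 84 × 0.3068 × 6 × 1 = 116.0 kips.
Bearing (0.5 in plate, F_u = 58 ksi): end bolts L_c = 1.25 − 0.6875/2 = 0.90625, R_n = min(1.2×0.90625×0.5×58, 2.4×0.625×0.5×58) = 31.538 kips/bolt; interior L_c = 1.9375 − 0.6875 = 1.25, R_n = 43.5 kips/bolt. φR_n = 0.75 × (2×31.538 + 4×43.5) = 177.8 kips.
Tension yield (gross): A_g = 6.8125×0.5 = 3.4063 in². φR_n = 0.90 × 36 × 3.4063 = 110.4 kips.
Tension rupture (net): A_n = (6.8125 − 2×0.75)×0.5 = 2.6563 in² (U = 1.0, A_e = A_n). φR_n = 0.75 × 58 × 2.6563 = 115.5 kips.
Governing: min(116.0, 177.8, 110.4, 115.5) = 110.4 kips → gross-section yield.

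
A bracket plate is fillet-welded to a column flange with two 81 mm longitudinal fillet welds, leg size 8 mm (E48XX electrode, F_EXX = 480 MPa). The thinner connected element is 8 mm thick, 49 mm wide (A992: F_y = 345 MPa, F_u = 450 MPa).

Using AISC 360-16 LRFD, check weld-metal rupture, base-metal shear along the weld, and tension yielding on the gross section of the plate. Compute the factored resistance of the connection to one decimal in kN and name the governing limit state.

Weld metal: throat = 0.707×8 = 5.656 mm, L = 2×81 = 162 mm. φR_n = 0.75 × 0.6 × 480 × 5.656 × 162 = 197.9 kN.
Base metal shear (8 mm plate): yield φR_n = 1.0×0.6×345×8×162 = 268.3 kN; rupture φR_n = 0.75×0.6×450×8×162 = 262.4 kN; take 262.4 kN (rupture).
Tension yield (gross): A_g = 49×8 = 392 mm². φR_n = 0.90 × 345 × 392 = 121.7 kN.
Governing: min(197.9, 262.4, 121.7) = 121.7 kN → gross-section yield.

121.7 kN (gross-section yield governs)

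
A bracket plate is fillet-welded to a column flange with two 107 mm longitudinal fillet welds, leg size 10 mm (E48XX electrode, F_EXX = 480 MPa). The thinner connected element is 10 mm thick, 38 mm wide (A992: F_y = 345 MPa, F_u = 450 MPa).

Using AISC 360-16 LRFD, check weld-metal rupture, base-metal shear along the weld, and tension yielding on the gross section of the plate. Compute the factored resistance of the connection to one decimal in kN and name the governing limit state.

118.0 kN (gross-section yield governs)

Weld metal: throat = 0.707×10 = 7.07 mm, L = 2×107 = 214 mm. φR_n = 0.75 × 0.6 × 480 × 7.07 × 214 = 326.8 kN.
Base metal shear (10 mm plate): yield φR_n = 1.0×0.6×345×10×214 = 443.0 kN; rupture φR_n = 0.75×0.6×450×10×214 = 433.4 kN; take 433.4 kN (rupture).
Tension yield (gross): A_g = 38×10 = 380 mm². φR_n = 0.90 × 345 × 380 = 118.0 kN.
Governing: min(326.8, 433.4, 118.0) = 118.0 kN → gross-section yield.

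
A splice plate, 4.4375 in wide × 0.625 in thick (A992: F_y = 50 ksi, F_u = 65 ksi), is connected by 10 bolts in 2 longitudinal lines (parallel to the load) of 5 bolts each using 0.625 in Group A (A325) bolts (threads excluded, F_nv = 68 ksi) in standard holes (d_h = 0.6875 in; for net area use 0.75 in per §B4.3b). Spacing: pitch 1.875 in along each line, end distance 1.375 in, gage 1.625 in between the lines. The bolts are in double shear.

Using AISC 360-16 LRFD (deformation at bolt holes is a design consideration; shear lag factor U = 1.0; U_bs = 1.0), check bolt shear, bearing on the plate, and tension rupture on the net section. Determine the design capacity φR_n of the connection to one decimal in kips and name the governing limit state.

Bolt shear: A_b = π(0.625)²/4 = 0.3068 in². φR_n = 0.75 × 68 × 0.3068 × 10 × 2 = 312.9 kips.
Bearing (0.625 in plate, F_u = 65 ksi): end bolts L_c = 1.375 − 0.6875/2 = 1.03125, R_n = min(1.2×1.03125×0.625×65, 2.4×0.625×0.625×65) = 50.273 kips/bolt; interior L_c = 1.875 − 0.6875 = 1.1875, R_n = 57.891 kips/bolt. φR_n = 0.75 × (2×50.273 + 8×57.891) = 422.8 kips.
Tension rupture (net): A_n = (4.4375 − 2×0.75)×0.625 = 1.8359 in² (U = 1.0, A_e = A_n). φR_n = 0.75 × 65 × 1.8359 = 89.5 kips.
Governing: min(312.9, 422.8, 89.5) = 89.5 kips → net-section rupture.

89.5 kips (net-section rupture governs)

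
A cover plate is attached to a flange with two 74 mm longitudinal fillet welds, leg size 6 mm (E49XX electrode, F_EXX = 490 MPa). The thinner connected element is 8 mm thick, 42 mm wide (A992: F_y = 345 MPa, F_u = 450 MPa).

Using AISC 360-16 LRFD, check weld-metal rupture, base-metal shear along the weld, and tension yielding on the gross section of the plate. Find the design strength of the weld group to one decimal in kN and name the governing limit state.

Weld metal: throat = 0.707×6 = 4.242 mm, L = 2×74 = 148 mm. φR_n = 0.75 × 0.6 × 490 × 4.242 × 148 = 138.4 kN.
Base metal shear (8 mm plate): yield φR_n = 1.0×0.6×345×8×148 = 245.1 kN; rupture φR_n = 0.75×0.6×450×8×148 = 239.8 kN; take 239.8 kN (rupture).
Tension yield (gross): A_g = 42×8 = 336 mm². φR_n = 0.90 × 345 × 336 = 104.3 kN.
Governing: min(138.4, 239.8, 104.3) = 104.3 kN → gross-section yield.

104.3 kN (gross-section yield governs)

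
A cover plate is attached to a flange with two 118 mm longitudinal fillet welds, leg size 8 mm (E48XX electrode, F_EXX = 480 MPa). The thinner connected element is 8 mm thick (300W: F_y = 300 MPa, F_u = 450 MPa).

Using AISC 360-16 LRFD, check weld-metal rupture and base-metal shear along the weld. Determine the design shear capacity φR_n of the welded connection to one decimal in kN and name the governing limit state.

Weld metal: throat = 0.707×8 = 5.656 mm, L = 2×118 = 236 mm. φR_n = 0.75 × 0.6 × 480 × 5.656 × 236 = 288.3 kN.
Base metal shear (8 mm plate): yield φR_n = 1.0×0.6×300×8×236 = 339.8 kN; rupture φR_n = 0.75×0.6×450×8×236 = 382.3 kN; take 339.8 kN (yield).
Governing: min(288.3, 339.8) = 288.3 kN → weld metal.

288.3 kN (weld metal governs)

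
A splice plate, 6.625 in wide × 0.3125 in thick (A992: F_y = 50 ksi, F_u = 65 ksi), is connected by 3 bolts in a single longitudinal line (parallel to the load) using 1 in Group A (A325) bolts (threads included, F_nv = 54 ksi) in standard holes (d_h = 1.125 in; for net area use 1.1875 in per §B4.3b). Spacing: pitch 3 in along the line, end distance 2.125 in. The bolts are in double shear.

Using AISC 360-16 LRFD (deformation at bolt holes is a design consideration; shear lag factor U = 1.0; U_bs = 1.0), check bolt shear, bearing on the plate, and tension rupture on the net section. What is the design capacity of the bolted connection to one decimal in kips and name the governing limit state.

82.8 kips (net-section rupture governs)

Bolt shear: A_b = π(1)²/4 = 0.7854 in². φR_n = 0.75 × 54 × 0.7854 × 3 × 2 = 190.9 kips.
Bearing (0.3125 in plate, F_u = 65 ksi): end bolts L_c = 2.125 − 1.125/2 = 1.5625, R_n = min(1.2×1.5625×0.3125×65, 2.4×1×0.3125×65) = 38.086 kips/bolt; interior L_c = 3 − 1.125 = 1.875, R_n = 45.703 kips/bolt. φR_n = 0.75 × (1×38.086 + 2×45.703) = 97.1 kips.
Tension rupture (net): A_n = (6.625 − 1×1.1875)×0.3125 = 1.6992 in² (U = 1.0, A_e = A_n). φR_n = 0.75 × 65 × 1.6992 = 82.8 kips.
Governing: min(190.9, 97.1, 82.8) = 82.8 kips → net-section rupture.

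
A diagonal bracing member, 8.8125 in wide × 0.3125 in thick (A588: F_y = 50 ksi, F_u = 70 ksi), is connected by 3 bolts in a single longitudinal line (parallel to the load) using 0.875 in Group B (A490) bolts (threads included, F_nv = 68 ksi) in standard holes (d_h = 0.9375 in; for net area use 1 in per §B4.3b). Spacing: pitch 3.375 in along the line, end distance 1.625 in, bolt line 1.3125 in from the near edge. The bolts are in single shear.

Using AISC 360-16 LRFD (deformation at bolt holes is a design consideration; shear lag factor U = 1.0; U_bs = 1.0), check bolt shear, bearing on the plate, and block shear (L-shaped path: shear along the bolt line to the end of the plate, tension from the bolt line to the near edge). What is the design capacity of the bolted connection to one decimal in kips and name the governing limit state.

Bolt shear: A_b = π(0.875)²/4 = 0.60132 in². φR_n = 0.75 × 68 × 0.60132 × 3 × 1 = 92.0 kips.
Bearing (0.3125 in plate, F_u = 70 ksi): end bolts L_c = 1.625 − 0.9375/2 = 1.15625, R_n = min(1.2×1.15625×0.3125×70, 2.4×0.875×0.3125×70) = 30.352 kips/bolt; interior L_c = 3.375 − 0.9375 = 2.4375, R_n = 45.938 kips/bolt. φR_n = 0.75 × (1×30.352 + 2×45.938) = 91.7 kips.
Block shear: shear path 1×[1.625+2×3.375] = 1×8.375 in, A_gv = 2.6172, A_nv = 1×(8.375 − 2.5×1)×0.3125 = 1.8359 in²; tension to near edge: (1.3125 − 0.5×1)×0.3125 = 0.25391 in². R_n = min(0.6×70×1.8359, 0.6×50×2.6172) + 1.0×70×0.25391 = min(77.108, 78.516) + 17.774 = 94.882 kips. φR_n = 0.75 × 94.882 = 71.2 kips.
Governing: min(92.0, 91.7, 71.2) = 71.2 kips → block shear.

71.2 kips (block shear governs)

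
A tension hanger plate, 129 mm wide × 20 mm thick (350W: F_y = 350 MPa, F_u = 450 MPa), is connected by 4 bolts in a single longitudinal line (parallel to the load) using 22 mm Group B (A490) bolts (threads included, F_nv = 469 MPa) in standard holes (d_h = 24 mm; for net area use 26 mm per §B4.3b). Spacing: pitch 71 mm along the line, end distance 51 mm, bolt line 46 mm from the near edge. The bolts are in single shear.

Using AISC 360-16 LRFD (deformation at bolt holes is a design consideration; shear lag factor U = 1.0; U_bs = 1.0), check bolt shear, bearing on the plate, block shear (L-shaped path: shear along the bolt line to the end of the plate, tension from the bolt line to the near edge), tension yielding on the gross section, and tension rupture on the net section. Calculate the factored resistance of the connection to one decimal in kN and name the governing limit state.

534.8 kN (bolt shear governs)

Bolt shear: A_b = π(22)²/4 = 380.13 mm². φR_n = 0.75 × 469 × 380.13 × 4 × 1 = 534.8 kN.
Bearing (20 mm plate, F_u = 450 MPa): end bolts L_c = 51 − 24/2 = 39, R_n = min(1.2×39×20×450, 2.4×22×20×450) = 421.2 kN/bolt; interior L_c = 71 − 24 = 47, R_n = 475.2 kN/bolt. φR_n = 0.75 × (1×421.2 + 3×475.2) = 1385.1 kN.
Block shear: shear path 1×[51+3×71] = 1×264 mm, A_gv = 5280, A_nv = 1×(264 − 3.5×26)×20 = 3460 mm²; tension to near edge: (46 − 0.5×26)×20 = 660 mm². R_n = min(0.6×450×3460, 0.6×350×5280) + 1.0×450×660 = min(934.2, 1108.8) + 297 = 1231.2 kN. φR_n = 0.75 × 1231.2 = 923.4 kN.
Tension yield (gross): A_g = 129×20 = 2580 mm². φR_n = 0.90 × 350 × 2580 = 812.7 kN.
Tension rupture (net): A_n = (129 − 1×26)×20 = 2060 mm² (U = 1.0, A_e = A_n). φR_n = 0.75 × 450 × 2060 = 695.3 kN.
Governing: min(534.8, 1385.1, 923.4, 812.7, 695.3) = 534.8 kN → bolt shear.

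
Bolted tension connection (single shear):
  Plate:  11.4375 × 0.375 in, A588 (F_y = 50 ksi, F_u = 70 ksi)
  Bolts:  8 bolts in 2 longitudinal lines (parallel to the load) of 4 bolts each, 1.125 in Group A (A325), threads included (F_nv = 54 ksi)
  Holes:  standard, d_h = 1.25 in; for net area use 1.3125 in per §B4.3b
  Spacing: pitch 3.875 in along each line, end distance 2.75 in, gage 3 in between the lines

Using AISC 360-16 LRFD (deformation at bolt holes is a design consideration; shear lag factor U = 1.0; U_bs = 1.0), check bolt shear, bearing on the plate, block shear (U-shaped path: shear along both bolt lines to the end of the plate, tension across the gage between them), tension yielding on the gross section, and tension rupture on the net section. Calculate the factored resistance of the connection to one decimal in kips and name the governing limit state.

173.5 kips (net-section rupture governs)

Bolt shear: A_b = π(1.125)²/4 = 0.99402 in². φR_n = 0.75 × 54 × 0.99402 × 8 × 1 = 322.1 kips.
Bearing (0.375 in plate, F_u = 70 ksi): end bolts L_c = 2.75 − 1.25/2 = 2.125, R_n = min(1.2×2.125×0.375×70, 2.4×1.125×0.375×70) = 66.938 kips/bolt; interior L_c = 3.875 − 1.25 = 2.625, R_n = 70.875 kips/bolt. φR_n = 0.75 × (2×66.938 + 6×70.875) = 419.3 kips.
Block shear: shear path 2×[2.75+3×3.875] = 2×14.375 in, A_gv = 10.781, A_nv = 2×(14.375 − 3.5×1.3125)×0.375 = 7.3359 in²; tension across gage: (3 − 1×1.3125)×0.375 = 0.63281 in². R_n = min(0.6×70×7.3359, 0.6×50×10.781) + 1.0×70×0.63281 = min(308.11, 323.43) + 44.297 = 352.41 kips. φR_n = 0.75 × 352.41 = 264.3 kips.
Tension yield (gross): A_g = 11.4375×0.375 = 4.2891 in². φR_n = 0.90 × 50 × 4.2891 = 193.0 kips.
Tension rupture (net): A_n = (11.4375 − 2×1.3125)×0.375 = 3.3047 in² (U = 1.0, A_e = A_n). φR_n = 0.75 × 70 × 3.3047 = 173.5 kips.
Governing: min(322.1, 419.3, 264.3, 193.0, 173.5) = 173.5 kips → net-section rupture.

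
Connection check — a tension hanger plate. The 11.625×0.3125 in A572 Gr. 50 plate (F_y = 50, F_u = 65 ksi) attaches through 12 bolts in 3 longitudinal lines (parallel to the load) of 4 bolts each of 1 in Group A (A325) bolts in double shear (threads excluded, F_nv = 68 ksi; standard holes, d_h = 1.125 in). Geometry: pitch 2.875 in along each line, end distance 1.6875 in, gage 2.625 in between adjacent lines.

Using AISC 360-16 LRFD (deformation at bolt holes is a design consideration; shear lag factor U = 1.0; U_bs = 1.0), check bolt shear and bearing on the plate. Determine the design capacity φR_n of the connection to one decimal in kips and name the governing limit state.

Bolt shear: A_b = π(1)²/4 = 0.7854 in². φR_n = 0.75 × 68 × 0.7854 × 12 × 2 = 961.3 kips.
Bearing (0.3125 in plate, F_u = 65 ksi): end bolts L_c = 1.6875 − 1.125/2 = 1.125, R_n = min(1.2×1.125×0.3125×65, 2.4×1×0.3125×65) = 27.422 kips/bolt; interior L_c = 2.875 − 1.125 = 1.75, R_n = 42.656 kips/bolt. φR_n = 0.75 × (3×27.422 + 9×42.656) = 349.6 kips.
Governing: min(961.3, 349.6) = 349.6 kips → bearing.

349.6 kips (bearing governs)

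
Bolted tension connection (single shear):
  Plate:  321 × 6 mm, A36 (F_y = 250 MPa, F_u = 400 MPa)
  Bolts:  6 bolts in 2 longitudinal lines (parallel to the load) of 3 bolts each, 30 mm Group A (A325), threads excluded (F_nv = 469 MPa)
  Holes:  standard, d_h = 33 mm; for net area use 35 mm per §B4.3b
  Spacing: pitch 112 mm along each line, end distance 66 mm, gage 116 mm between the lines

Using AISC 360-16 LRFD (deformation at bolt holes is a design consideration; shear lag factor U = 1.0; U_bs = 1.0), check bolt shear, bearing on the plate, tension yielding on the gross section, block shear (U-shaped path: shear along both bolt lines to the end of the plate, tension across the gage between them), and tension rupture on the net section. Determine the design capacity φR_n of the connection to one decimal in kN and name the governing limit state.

433.4 kN (gross-section yield governs)

Bolt shear: A_b = π(30)²/4 = 706.86 mm². φR_n = 0.75 × 469 × 706.86 × 6 × 1 = 1491.8 kN.
Bearing (6 mm plate, F_u = 400 MPa): end bolts L_c = 66 − 33/2 = 49.5, R_n = min(1.2×49.5×6×400, 2.4×30×6×400) = 142.56 kN/bolt; interior L_c = 112 − 33 = 79, R_n = 172.8 kN/bolt. φR_n = 0.75 × (2×142.56 + 4×172.8) = 732.2 kN.
Tension yield (gross): A_g = 321×6 = 1926 mm². φR_n = 0.90 × 250 × 1926 = 433.4 kN.
Block shear: shear path 2×[66+2×112] = 2×290 mm, A_gv = 3480, A_nv = 2×(290 − 2.5×35)×6 = 2430 mm²; tension across gage: (116 − 1×35)×6 = 486 mm². R_n = min(0.6×400×2430, 0.6×250×3480) + 1.0×400×486 = min(583.2, 522) + 194.4 = 716.4 kN. φR_n = 0.75 × 716.4 = 537.3 kN.
Tension rupture (net): A_n = (321 − 2×35)×6 = 1506 mm² (U = 1.0, A_e = A_n). φR_n = 0.75 × 400 × 1506 = 451.8 kN.
Governing: min(1491.8, 732.2, 433.4, 537.3, 451.8) = 433.4 kN → gross-section yield.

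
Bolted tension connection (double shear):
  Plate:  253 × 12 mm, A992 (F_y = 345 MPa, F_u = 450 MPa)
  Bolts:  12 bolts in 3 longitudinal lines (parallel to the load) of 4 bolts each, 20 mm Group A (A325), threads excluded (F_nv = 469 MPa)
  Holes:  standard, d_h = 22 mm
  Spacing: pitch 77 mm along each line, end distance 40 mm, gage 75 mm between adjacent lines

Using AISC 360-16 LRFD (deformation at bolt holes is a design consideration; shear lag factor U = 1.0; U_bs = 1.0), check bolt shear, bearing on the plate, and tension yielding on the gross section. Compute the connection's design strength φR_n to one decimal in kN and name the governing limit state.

942.7 kN (gross-section yield governs)

Bolt shear: A_b = π(20)²/4 = 314.16 mm². φR_n = 0.75 × 469 × 314.16 × 12 × 2 = 2652.1 kN.
Bearing (12 mm plate, F_u = 450 MPa): end bolts L_c = 40 − 22/2 = 29, R_n = min(1.2×29×12×450, 2.4×20×12×450) = 187.92 kN/bolt; interior L_c = 77 − 22 = 55, R_n = 259.2 kN/bolt. φR_n = 0.75 × (3×187.92 + 9×259.2) = 2172.4 kN.
Tension yield (gross): A_g = 253×12 = 3036 mm². φR_n = 0.90 × 345 × 3036 = 942.7 kN.
Governing: min(2652.1, 2172.4, 942.7) = 942.7 kN → gross-section yield.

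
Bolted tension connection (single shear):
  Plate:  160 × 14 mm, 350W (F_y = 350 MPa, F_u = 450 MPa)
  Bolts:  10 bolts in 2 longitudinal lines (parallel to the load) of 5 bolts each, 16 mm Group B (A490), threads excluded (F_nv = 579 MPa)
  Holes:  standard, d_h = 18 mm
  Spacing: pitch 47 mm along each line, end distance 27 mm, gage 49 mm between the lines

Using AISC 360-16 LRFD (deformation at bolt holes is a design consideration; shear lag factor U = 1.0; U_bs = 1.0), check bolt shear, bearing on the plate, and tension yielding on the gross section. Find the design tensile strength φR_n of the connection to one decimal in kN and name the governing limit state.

705.6 kN (gross-section yield governs)

Bolt shear: A_b = π(16)²/4 = 201.06 mm². φR_n = 0.75 × 579 × 201.06 × 10 × 1 = 873.1 kN.
Bearing (14 mm plate, F_u = 450 MPa): end bolts L_c = 27 − 18/2 = 18, R_n = min(1.2×18×14×450, 2.4×16×14×450) = 136.08 kN/bolt; interior L_c = 47 − 18 = 29, R_n = 219.24 kN/bolt. φR_n = 0.75 × (2×136.08 + 8×219.24) = 1519.6 kN.
Tension yield (gross): A_g = 160×14 = 2240 mm². φR_n = 0.90 × 350 × 2240 = 705.6 kN.
Governing: min(873.1, 1519.6, 705.6) = 705.6 kN → gross-section yield.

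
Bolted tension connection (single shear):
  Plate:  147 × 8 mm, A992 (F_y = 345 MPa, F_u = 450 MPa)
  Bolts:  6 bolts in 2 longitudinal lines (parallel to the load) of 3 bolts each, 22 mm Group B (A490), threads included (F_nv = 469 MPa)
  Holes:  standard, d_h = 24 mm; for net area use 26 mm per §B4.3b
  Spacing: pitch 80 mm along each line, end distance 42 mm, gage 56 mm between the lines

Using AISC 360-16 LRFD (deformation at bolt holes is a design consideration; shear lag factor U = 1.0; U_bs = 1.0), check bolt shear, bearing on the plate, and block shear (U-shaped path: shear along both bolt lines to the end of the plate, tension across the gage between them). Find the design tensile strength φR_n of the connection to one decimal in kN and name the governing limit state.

Bolt shear: A_b = π(22)²/4 = 380.13 mm². φR_n = 0.75 × 469 × 380.13 × 6 × 1 = 802.3 kN.
Bearing (8 mm plate, F_u = 450 MPa): end bolts L_c = 42 − 24/2 = 30, R_n = min(1.2×30×8×450, 2.4×22×8×450) = 129.6 kN/bolt; interior L_c = 80 − 24 = 56, R_n = 190.08 kN/bolt. φR_n = 0.75 × (2×129.6 + 4×190.08) = 764.6 kN.
Block shear: shear path 2×[42+2×80] = 2×202 mm, A_gv = 3232, A_nv = 2×(202 − 2.5×26)×8 = 2192 mm²; tension across gage: (56 − 1×26)×8 = 240 mm². R_n = min(0.6×450×2192, 0.6×345×3232) + 1.0×450×240 = min(591.84, 669.02) + 108 = 699.84 kN. φR_n = 0.75 × 699.84 = 524.9 kN.
Governing: min(802.3, 764.6, 524.9) = 524.9 kN → block shear.

524.9 kN (block shear governs)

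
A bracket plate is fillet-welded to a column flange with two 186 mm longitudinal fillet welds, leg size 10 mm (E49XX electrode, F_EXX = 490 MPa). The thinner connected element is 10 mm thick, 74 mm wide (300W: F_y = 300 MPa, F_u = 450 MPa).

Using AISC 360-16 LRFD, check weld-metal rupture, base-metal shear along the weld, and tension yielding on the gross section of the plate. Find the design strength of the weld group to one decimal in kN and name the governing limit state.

199.8 kN (gross-section yield governs)

Weld metal: throat = 0.707×10 = 7.07 mm, L = 2×186 = 372 mm. φR_n = 0.75 × 0.6 × 490 × 7.07 × 372 = 579.9 kN.
Base metal shear (10 mm plate): yield φR_n = 1.0×0.6×300×10×372 = 669.6 kN; rupture φR_n = 0.75×0.6×450×10×372 = 753.3 kN; take 669.6 kN (yield).
Tension yield (gross): A_g = 74×10 = 740 mm². φR_n = 0.90 × 300 × 740 = 199.8 kN.
Governing: min(579.9, 669.6, 199.8) = 199.8 kN → gross-section yield.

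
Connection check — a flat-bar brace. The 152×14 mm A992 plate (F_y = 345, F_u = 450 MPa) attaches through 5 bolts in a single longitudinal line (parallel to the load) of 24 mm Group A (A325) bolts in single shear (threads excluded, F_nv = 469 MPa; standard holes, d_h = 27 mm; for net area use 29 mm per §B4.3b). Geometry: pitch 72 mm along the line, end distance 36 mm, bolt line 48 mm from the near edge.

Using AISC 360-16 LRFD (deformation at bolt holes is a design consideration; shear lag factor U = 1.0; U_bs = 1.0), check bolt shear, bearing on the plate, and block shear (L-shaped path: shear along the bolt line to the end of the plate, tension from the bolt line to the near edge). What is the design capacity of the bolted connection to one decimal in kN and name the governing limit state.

Bolt shear: A_b = π(24)²/4 = 452.39 mm². φR_n = 0.75 × 469 × 452.39 × 5 × 1 = 795.6 kN.
Bearing (14 mm plate, F_u = 450 MPa): end bolts L_c = 36 − 27/2 = 22.5, R_n = min(1.2×22.5×14×450, 2.4×24×14×450) = 170.1 kN/bolt; interior L_c = 72 − 27 = 45, R_n = 340.2 kN/bolt. φR_n = 0.75 × (1×170.1 + 4×340.2) = 1148.2 kN.
Block shear: shear path 1×[36+4×72] = 1×324 mm, A_gv = 4536, A_nv = 1×(324 − 4.5×29)×14 = 2709 mm²; tension to near edge: (48 − 0.5×29)×14 = 469 mm². R_n = min(0.6×450×2709, 0.6×345×4536) + 1.0×450×469 = min(731.43, 938.95) + 211.05 = 942.48 kN. φR_n = 0.75 × 942.48 = 706.9 kN.
Governing: min(795.6, 1148.2, 706.9) = 706.9 kN → block shear.

706.9 kN (block shear governs)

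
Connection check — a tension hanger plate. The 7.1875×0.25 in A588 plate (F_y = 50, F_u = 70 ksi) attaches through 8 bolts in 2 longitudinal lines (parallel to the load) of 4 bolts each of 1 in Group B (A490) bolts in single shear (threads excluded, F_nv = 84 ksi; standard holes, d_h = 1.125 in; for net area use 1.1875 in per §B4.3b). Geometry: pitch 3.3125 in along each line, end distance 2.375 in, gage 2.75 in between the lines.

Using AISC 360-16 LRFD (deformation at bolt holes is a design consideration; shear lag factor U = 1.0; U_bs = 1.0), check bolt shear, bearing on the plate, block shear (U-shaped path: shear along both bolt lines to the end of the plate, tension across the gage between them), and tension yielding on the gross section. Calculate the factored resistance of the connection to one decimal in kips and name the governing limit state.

80.9 kips (gross-section yield governs)

Bolt shear: A_b = π(1)²/4 = 0.7854 in². φR_n = 0.75 × 84 × 0.7854 × 8 × 1 = 395.8 kips.
Bearing (0.25 in plate, F_u = 70 ksi): end bolts L_c = 2.375 − 1.125/2 = 1.8125, R_n = min(1.2×1.8125×0.25×70, 2.4×1×0.25×70) = 38.063 kips/bolt; interior L_c = 3.3125 − 1.125 = 2.1875, R_n = 42 kips/bolt. φR_n = 0.75 × (2×38.063 + 6×42) = 246.1 kips.
Block shear: shear path 2×[2.375+3×3.3125] = 2×12.3125 in, A_gv = 6.1563, A_nv = 2×(12.3125 − 3.5×1.1875)×0.25 = 4.0781 in²; tension across gage: (2.75 − 1×1.1875)×0.25 = 0.39063 in². R_n = min(0.6×70×4.0781, 0.6×50×6.1563) + 1.0×70×0.39063 = min(171.28, 184.69) + 27.344 = 198.62 kips. φR_n = 0.75 × 198.62 = 149.0 kips.
Tension yield (gross): A_g = 7.1875×0.25 = 1.7969 in². φR_n = 0.90 × 50 × 1.7969 = 80.9 kips.
Governing: min(395.8, 246.1, 149.0, 80.9) = 80.9 kips → gross-section yield.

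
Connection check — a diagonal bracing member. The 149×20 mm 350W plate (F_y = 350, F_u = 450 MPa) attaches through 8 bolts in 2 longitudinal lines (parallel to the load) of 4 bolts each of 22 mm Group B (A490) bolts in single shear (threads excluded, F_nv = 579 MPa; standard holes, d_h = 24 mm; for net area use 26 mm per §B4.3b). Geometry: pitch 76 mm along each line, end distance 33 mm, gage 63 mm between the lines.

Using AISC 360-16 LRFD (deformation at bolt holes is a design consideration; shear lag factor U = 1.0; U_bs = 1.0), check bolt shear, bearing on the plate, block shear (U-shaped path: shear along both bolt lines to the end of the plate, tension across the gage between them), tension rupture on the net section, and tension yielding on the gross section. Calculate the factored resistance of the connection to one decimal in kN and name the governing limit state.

654.8 kN (net-section rupture governs)

Bolt shear: A_b = π(22)²/4 = 380.13 mm². φR_n = 0.75 × 579 × 380.13 × 8 × 1 = 1320.6 kN.
Bearing (20 mm plate, F_u = 450 MPa): end bolts L_c = 33 − 24/2 = 21, R_n = min(1.2×21×20×450, 2.4×22×20×450) = 226.8 kN/bolt; interior L_c = 76 − 24 = 52, R_n = 475.2 kN/bolt. φR_n = 0.75 × (2×226.8 + 6×475.2) = 2478.6 kN.
Block shear: shear path 2×[33+3×76] = 2×261 mm, A_gv = 10440, A_nv = 2×(261 − 3.5×26)×20 = 6800 mm²; tension across gage: (63 − 1×26)×20 = 740 mm². R_n = min(0.6×450×6800, 0.6×350×10440) + 1.0×450×740 = min(1836, 2192.4) + 333 = 2169 kN. φR_n = 0.75 × 2169 = 1626.8 kN.
Tension rupture (net): A_n = (149 − 2×26)×20 = 1940 mm² (U = 1.0, A_e = A_n). φR_n = 0.75 × 450 × 1940 = 654.8 kN.
Tension yield (gross): A_g = 149×20 = 2980 mm². φR_n = 0.90 × 350 × 2980 = 938.7 kN.
Governing: min(1320.6, 2478.6, 1626.8, 654.8, 938.7) = 654.8 kN → net-section rupture.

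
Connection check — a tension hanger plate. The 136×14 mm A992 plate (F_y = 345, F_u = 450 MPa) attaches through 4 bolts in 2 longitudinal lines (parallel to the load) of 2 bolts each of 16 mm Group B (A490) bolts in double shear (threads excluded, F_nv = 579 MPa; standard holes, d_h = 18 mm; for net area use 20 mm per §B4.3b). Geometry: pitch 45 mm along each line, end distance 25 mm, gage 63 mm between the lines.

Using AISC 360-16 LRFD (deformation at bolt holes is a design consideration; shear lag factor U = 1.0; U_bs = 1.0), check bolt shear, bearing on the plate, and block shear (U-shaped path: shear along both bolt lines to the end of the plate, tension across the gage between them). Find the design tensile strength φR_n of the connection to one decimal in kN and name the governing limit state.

430.0 kN (block shear governs)

Bolt shear: A_b = π(16)²/4 = 201.06 mm². φR_n = 0.75 × 579 × 201.06 × 4 × 2 = 698.5 kN.
Bearing (14 mm plate, F_u = 450 MPa): end bolts L_c = 25 − 18/2 = 16, R_n = min(1.2×16×14×450, 2.4×16×14×450) = 120.96 kN/bolt; interior L_c = 45 − 18 = 27, R_n = 204.12 kN/bolt. φR_n = 0.75 × (2×120.96 + 2×204.12) = 487.6 kN.
Block shear: shear path 2×[25+1×45] = 2×70 mm, A_gv = 1960, A_nv = 2×(70 − 1.5×20)×14 = 1120 mm²; tension across gage: (63 − 1×20)×14 = 602 mm². R_n = min(0.6×450×1120, 0.6×345×1960) + 1.0×450×602 = min(302.4, 405.72) + 270.9 = 573.3 kN. φR_n = 0.75 × 573.3 = 430.0 kN.
Governing: min(698.5, 487.6, 430.0) = 430.0 kN → block shear.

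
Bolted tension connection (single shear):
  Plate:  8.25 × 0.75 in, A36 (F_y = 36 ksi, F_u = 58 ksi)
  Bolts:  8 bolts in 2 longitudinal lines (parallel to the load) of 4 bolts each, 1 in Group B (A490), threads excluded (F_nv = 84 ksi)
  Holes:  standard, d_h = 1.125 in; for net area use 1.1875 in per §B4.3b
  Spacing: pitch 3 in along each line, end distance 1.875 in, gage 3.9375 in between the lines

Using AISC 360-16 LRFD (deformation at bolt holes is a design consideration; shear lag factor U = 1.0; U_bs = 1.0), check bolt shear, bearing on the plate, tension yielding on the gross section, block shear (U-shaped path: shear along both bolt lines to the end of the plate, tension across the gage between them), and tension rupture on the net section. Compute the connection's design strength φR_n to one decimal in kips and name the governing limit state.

191.7 kips (net-section rupture governs)

Bolt shear: A_b = π(1)²/4 = 0.7854 in². φR_n = 0.75 × 84 × 0.7854 × 8 × 1 = 395.8 kips.
Bearing (0.75 in plate, F_u = 58 ksi): end bolts L_c = 1.875 − 1.125/2 = 1.3125, R_n = min(1.2×1.3125×0.75×58, 2.4×1×0.75×58) = 68.513 kips/bolt; interior L_c = 3 − 1.125 = 1.875, R_n = 97.875 kips/bolt. φR_n = 0.75 × (2×68.513 + 6×97.875) = 543.2 kips.
Tension yield (gross): A_g = 8.25×0.75 = 6.1875 in². φR_n = 0.90 × 36 × 6.1875 = 200.5 kips.
Block shear: shear path 2×[1.875+3×3] = 2×10.875 in, A_gv = 16.313, A_nv = 2×(10.875 − 3.5×1.1875)×0.75 = 10.078 in²; tension across gage: (3.9375 − 1×1.1875)×0.75 = 2.0625 in². R_n = min(0.6×58×10.078, 0.6×36×16.313) + 1.0×58×2.0625 = min(350.71, 352.36) + 119.63 = 470.34 kips. φR_n = 0.75 × 470.34 = 352.8 kips.
Tension rupture (net): A_n = (8.25 − 2×1.1875)×0.75 = 4.4063 in² (U = 1.0, A_e = A_n). φR_n = 0.75 × 58 × 4.4063 = 191.7 kips.
Governing: min(395.8, 543.2, 200.5, 352.8, 191.7) = 191.7 kips → net-section rupture.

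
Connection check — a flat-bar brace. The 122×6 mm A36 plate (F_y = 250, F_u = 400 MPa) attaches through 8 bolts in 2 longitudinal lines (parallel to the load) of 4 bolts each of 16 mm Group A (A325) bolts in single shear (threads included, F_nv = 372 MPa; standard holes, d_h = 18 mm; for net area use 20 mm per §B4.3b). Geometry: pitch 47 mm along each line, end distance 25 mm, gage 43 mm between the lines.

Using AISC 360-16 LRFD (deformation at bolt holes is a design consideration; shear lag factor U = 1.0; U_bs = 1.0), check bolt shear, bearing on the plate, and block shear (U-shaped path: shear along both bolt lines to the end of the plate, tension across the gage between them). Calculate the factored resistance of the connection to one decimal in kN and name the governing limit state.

Bolt shear: A_b = π(16)²/4 = 201.06 mm². φR_n = 0.75 × 372 × 201.06 × 8 × 1 = 448.8 kN.
Bearing (6 mm plate, F_u = 400 MPa): end bolts L_c = 25 − 18/2 = 16, R_n = min(1.2×16×6×400, 2.4×16×6×400) = 46.08 kN/bolt; interior L_c = 47 − 18 = 29, R_n = 83.52 kN/bolt. φR_n = 0.75 × (2×46.08 + 6×83.52) = 445.0 kN.
Block shear: shear path 2×[25+3×47] = 2×166 mm, A_gv = 1992, A_nv = 2×(166 − 3.5×20)×6 = 1152 mm²; tension across gage: (43 − 1×20)×6 = 138 mm². R_n = min(0.6×400×1152, 0.6×250×1992) + 1.0×400×138 = min(276.48, 298.8) + 55.2 = 331.68 kN. φR_n = 0.75 × 331.68 = 248.8 kN.
Governing: min(448.8, 445.0, 248.8) = 248.8 kN → block shear.

248.8 kN (block shear governs)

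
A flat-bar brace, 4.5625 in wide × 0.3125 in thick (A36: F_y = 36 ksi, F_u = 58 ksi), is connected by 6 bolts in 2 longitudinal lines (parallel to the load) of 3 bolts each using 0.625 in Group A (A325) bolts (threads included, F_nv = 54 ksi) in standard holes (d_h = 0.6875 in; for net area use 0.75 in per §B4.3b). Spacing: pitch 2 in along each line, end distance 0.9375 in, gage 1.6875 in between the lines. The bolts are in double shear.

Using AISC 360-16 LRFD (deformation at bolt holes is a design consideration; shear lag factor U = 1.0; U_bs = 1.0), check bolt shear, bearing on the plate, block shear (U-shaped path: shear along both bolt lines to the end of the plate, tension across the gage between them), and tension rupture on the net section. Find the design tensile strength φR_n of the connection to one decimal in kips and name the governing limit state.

41.6 kips (net-section rupture governs)

Bolt shear: A_b = π(0.625)²/4 = 0.3068 in². φR_n = 0.75 × 54 × 0.3068 × 6 × 2 = 149.1 kips.
Bearing (0.3125 in plate, F_u = 58 ksi): end bolts L_c = 0.9375 − 0.6875/2 = 0.59375, R_n = min(1.2×0.59375×0.3125×58, 2.4×0.625×0.3125×58) = 12.914 kips/bolt; interior L_c = 2 − 0.6875 = 1.3125, R_n = 27.188 kips/bolt. φR_n = 0.75 × (2×12.914 + 4×27.188) = 100.9 kips.
Block shear: shear path 2×[0.9375+2×2] = 2×4.9375 in, A_gv = 3.0859, A_nv = 2×(4.9375 − 2.5×0.75)×0.3125 = 1.9141 in²; tension across gage: (1.6875 − 1×0.75)×0.3125 = 0.29297 in². R_n = min(0.6×58×1.9141, 0.6×36×3.0859) + 1.0×58×0.29297 = min(66.611, 66.655) + 16.992 = 83.603 kips. φR_n = 0.75 × 83.603 = 62.7 kips.
Tension rupture (net): A_n = (4.5625 − 2×0.75)×0.3125 = 0.95703 in² (U = 1.0, A_e = A_n). φR_n = 0.75 × 58 × 0.95703 = 41.6 kips.
Governing: min(149.1, 100.9, 62.7, 41.6) = 41.6 kips → net-section rupture.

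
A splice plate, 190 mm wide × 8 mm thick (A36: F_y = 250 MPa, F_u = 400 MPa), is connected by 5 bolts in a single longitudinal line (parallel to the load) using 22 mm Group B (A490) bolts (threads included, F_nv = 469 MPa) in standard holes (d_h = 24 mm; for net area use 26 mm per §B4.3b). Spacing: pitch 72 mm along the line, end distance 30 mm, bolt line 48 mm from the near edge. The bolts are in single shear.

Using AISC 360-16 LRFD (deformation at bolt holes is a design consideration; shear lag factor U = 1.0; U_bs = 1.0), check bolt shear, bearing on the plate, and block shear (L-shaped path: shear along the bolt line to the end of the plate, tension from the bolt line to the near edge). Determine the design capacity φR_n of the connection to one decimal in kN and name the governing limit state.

Bolt shear: A_b = π(22)²/4 = 380.13 mm². φR_n = 0.75 × 469 × 380.13 × 5 × 1 = 668.6 kN.
Bearing (8 mm plate, F_u = 400 MPa): end bolts L_c = 30 − 24/2 = 18, R_n = min(1.2×18×8×400, 2.4×22×8×400) = 69.12 kN/bolt; interior L_c = 72 − 24 = 48, R_n = 168.96 kN/bolt. φR_n = 0.75 × (1×69.12 + 4×168.96) = 558.7 kN.
Block shear: shear path 1×[30+4×72] = 1×318 mm, A_gv = 2544, A_nv = 1×(318 − 4.5×26)×8 = 1608 mm²; tension to near edge: (48 − 0.5×26)×8 = 280 mm². R_n = min(0.6×400×1608, 0.6×250×2544) + 1.0×400×280 = min(385.92, 381.6) + 112 = 493.6 kN. φR_n = 0.75 × 493.6 = 370.2 kN.
Governing: min(668.6, 558.7, 370.2) = 370.2 kN → block shear.

370.2 kN (block shear governs)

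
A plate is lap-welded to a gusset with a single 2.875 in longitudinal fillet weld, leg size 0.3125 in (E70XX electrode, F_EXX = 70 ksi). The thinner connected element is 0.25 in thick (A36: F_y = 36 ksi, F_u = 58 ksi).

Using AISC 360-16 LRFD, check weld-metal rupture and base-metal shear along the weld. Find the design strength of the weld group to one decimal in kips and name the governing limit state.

15.5 kips (base-metal shear governs)

Weld metal: throat = 0.707×0.3125 = 0.22094 in, L = 2.875 in. φR_n = 0.75 × 0.6 × 70 × 0.22094 × 2.875 = 20.0 kips.
Base metal shear (0.25 in plate): yield φR_n = 1.0×0.6×36×0.25×2.875 = 15.5 kips; rupture φR_n = 0.75×0.6×58×0.25×2.875 = 18.8 kips; take 15.5 kips (yield).
Governing: min(20.0, 15.5) = 15.5 kips → base-metal shear.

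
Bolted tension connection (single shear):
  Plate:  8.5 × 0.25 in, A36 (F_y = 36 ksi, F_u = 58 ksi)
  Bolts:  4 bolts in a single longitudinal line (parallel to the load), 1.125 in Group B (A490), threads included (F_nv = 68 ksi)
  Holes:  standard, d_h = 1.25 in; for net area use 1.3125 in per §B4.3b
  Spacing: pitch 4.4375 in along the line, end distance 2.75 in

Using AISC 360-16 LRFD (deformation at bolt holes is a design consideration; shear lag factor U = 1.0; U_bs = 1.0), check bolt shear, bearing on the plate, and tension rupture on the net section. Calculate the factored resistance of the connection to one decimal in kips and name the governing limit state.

78.2 kips (net-section rupture governs)

Bolt shear: A_b = π(1.125)²/4 = 0.99402 in². φR_n = 0.75 × 68 × 0.99402 × 4 × 1 = 202.8 kips.
Bearing (0.25 in plate, F_u = 58 ksi): end bolts L_c = 2.75 − 1.25/2 = 2.125, R_n = min(1.2×2.125×0.25×58, 2.4×1.125×0.25×58) = 36.975 kips/bolt; interior L_c = 4.4375 − 1.25 = 3.1875, R_n = 39.15 kips/bolt. φR_n = 0.75 × (1×36.975 + 3×39.15) = 115.8 kips.
Tension rupture (net): A_n = (8.5 − 1×1.3125)×0.25 = 1.7969 in² (U = 1.0, A_e = A_n). φR_n = 0.75 × 58 × 1.7969 = 78.2 kips.
Governing: min(202.8, 115.8, 78.2) = 78.2 kips → net-section rupture.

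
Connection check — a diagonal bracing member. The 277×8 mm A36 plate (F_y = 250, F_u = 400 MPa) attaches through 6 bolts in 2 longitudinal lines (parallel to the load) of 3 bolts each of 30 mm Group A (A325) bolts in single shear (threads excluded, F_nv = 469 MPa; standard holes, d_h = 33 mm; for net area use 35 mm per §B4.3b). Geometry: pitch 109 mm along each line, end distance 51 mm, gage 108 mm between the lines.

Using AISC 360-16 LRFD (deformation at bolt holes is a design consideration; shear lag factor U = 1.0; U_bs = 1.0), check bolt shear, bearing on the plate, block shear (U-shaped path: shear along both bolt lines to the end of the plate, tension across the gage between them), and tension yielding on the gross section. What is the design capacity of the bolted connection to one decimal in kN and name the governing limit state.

498.6 kN (gross-section yield governs)

Bolt shear: A_b = π(30)²/4 = 706.86 mm². φR_n = 0.75 × 469 × 706.86 × 6 × 1 = 1491.8 kN.
Bearing (8 mm plate, F_u = 400 MPa): end bolts L_c = 51 − 33/2 = 34.5, R_n = min(1.2×34.5×8×400, 2.4×30×8×400) = 132.48 kN/bolt; interior L_c = 109 − 33 = 76, R_n = 230.4 kN/bolt. φR_n = 0.75 × (2×132.48 + 4×230.4) = 889.9 kN.
Block shear: shear path 2×[51+2×109] = 2×269 mm, A_gv = 4304, A_nv = 2×(269 − 2.5×35)×8 = 2904 mm²; tension across gage: (108 − 1×35)×8 = 584 mm². R_n = min(0.6×400×2904, 0.6×250×4304) + 1.0×400×584 = min(696.96, 645.6) + 233.6 = 879.2 kN. φR_n = 0.75 × 879.2 = 659.4 kN.
Tension yield (gross): A_g = 277×8 = 2216 mm². φR_n = 0.90 × 250 × 2216 = 498.6 kN.
Governing: min(1491.8, 889.9, 659.4, 498.6) = 498.6 kN → gross-section yield.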